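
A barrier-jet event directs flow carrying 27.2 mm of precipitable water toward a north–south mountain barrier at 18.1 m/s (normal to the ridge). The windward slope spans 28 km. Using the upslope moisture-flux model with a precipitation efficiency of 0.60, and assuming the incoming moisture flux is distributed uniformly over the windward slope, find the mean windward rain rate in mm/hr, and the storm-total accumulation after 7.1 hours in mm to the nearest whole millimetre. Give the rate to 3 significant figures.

Incoming column moisture flux per unit ridge length: F = V × PW = 18.1 × 27.2 = 492.32 mm·m/s.
Spread over the 28 km slope with efficiency ε = 0.60: R = ε·F/W = 0.60 × 492.32 / 28000 m = 1.055e-02 mm/s.
R = 1.055e-02 × 3600 = 38.0 mm/hr.
Over 7.1 h: total = 38.0 × 7.1 = 269.8 ≈ 270 mm.

R ≈ 38.0 mm/hr; total ≈ 270 mm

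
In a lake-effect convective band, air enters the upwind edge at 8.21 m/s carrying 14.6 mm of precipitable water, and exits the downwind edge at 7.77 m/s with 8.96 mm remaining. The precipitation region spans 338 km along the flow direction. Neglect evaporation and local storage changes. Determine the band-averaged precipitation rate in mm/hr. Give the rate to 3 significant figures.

Column moisture flux per unit crosswind length is F = V × PW.
Inflow: F_in = 8.21 × 14.6 = 119.866 mm·m/s
Outflow: F_out = 7.77 × 8.96 = 69.6192 mm·m/s
Steady-state rate R = (F_in − F_out)/L = (119.866 − 69.6192) / 338000 m = 1.487e-04 mm/s.
R = 1.487e-04 × 3600 = 0.535 mm/hr.

R ≈ 0.535 mm/hr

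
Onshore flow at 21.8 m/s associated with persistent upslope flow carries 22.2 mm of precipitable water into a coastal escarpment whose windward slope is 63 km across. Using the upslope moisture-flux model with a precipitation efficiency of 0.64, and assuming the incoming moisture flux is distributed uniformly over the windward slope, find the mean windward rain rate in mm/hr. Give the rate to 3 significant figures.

Incoming column moisture flux per unit ridge length: F = V × PW = 21.8 × 22.2 = 483.96 mm·m/s.
Spread over the 63 km slope with efficiency ε = 0.64: R = ε·F/W = 0.64 × 483.96 / 63000 m = 4.916e-03 mm/s.
R = 4.916e-03 × 3600 = 17.7 mm/hr.

R ≈ 17.7 mm/hr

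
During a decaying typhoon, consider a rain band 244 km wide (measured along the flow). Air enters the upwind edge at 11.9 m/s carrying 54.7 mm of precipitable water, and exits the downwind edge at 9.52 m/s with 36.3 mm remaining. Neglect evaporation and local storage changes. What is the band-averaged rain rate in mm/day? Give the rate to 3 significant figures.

R ≈ 108 mm/day

Column moisture flux per unit crosswind length is F = V × PW.
Inflow: F_in = 11.9 × 54.7 = 650.93 mm·m/s
Outflow: F_out = 9.52 × 36.3 = 345.576 mm·m/s
Steady-state rate R = (F_in − F_out)/L = (650.93 − 345.576) / 244000 m = 1.251e-03 mm/s.
R = 1.251e-03 × 3600 × 24 = 108 mm/day.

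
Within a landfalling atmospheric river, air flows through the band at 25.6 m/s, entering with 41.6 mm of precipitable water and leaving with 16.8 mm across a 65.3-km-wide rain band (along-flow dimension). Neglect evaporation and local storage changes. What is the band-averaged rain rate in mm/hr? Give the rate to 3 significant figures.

Column moisture flux per unit crosswind length is F = V × PW.
Inflow: F_in = 25.6 × 41.6 = 1064.96 mm·m/s
Outflow: F_out = 25.6 × 16.8 = 430.08 mm·m/s
Steady-state rate R = (F_in − F_out)/L = (1064.96 − 430.08) / 65300 m = 9.723e-03 mm/s.
R = 9.723e-03 × 3600 = 35.0 mm/hr.

R ≈ 35.0 mm/hr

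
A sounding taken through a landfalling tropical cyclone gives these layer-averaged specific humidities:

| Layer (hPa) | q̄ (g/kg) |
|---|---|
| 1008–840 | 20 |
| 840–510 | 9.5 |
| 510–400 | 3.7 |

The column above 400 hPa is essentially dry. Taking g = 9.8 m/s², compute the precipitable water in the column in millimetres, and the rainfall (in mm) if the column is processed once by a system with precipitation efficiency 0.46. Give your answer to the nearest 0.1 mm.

Precipitable water is the column-integrated vapour mass per unit area: PW = (1/g) Σ q̄ Δp, with q in kg/kg and Δp in Pa (1 kg/m² of water = 1 mm).
Layer 1008–840 hPa: Δp = 168 hPa = 16800 Pa, q̄ = 0.02 kg/kg → 0.02 × 16800 / 9.8 = 34.29 mm
Layer 840–510 hPa: Δp = 330 hPa = 33000 Pa, q̄ = 0.0095 kg/kg → 0.0095 × 33000 / 9.8 = 31.99 mm
Layer 510–400 hPa: Δp = 110 hPa = 11000 Pa, q̄ = 0.0037 kg/kg → 0.0037 × 11000 / 9.8 = 4.15 mm
PW = 34.29 + 31.99 + 4.15 = 70.43 ≈ 70.4 mm.
Rainfall = ε × PW = 0.46 × 70.4 = 32.4 mm.

PW ≈ 70.4 mm; rainfall ≈ 32.4 mm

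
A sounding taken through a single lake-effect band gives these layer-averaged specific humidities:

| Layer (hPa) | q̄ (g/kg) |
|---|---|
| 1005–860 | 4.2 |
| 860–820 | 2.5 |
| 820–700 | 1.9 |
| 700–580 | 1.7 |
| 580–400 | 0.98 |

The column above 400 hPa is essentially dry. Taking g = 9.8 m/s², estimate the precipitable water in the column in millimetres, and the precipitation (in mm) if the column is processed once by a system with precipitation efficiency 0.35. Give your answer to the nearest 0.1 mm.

PW ≈ 13.4 mm; precipitation ≈ 4.7 mm

Precipitable water is the column-integrated vapour mass per unit area: PW = (1/g) Σ q̄ Δp, with q in kg/kg and Δp in Pa (1 kg/m² of water = 1 mm).
Layer 1005–860 hPa: Δp = 145 hPa = 14500 Pa, q̄ = 0.0042 kg/kg → 0.0042 × 14500 / 9.8 = 6.21 mm
Layer 860–820 hPa: Δp = 40 hPa = 4000 Pa, q̄ = 0.0025 kg/kg → 0.0025 × 4000 / 9.8 = 1.02 mm
Layer 820–700 hPa: Δp = 120 hPa = 12000 Pa, q̄ = 0.0019 kg/kg → 0.0019 × 12000 / 9.8 = 2.33 mm
Layer 700–580 hPa: Δp = 120 hPa = 12000 Pa, q̄ = 0.0017 kg/kg → 0.0017 × 12000 / 9.8 = 2.08 mm
Layer 580–400 hPa: Δp = 180 hPa = 18000 Pa, q̄ = 0.00098 kg/kg → 0.00098 × 18000 / 9.8 = 1.80 mm
PW = 6.21 + 1.02 + 2.33 + 2.08 + 1.80 = 13.44 ≈ 13.4 mm.
Precipitation = ε × PW = 0.35 × 13.4 = 4.7 mm.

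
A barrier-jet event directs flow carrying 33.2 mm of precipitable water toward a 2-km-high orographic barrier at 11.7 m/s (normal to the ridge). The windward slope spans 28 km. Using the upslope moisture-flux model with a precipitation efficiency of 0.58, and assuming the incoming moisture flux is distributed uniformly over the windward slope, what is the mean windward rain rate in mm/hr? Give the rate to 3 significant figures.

Incoming column moisture flux per unit ridge length: F = V × PW = 11.7 × 33.2 = 388.44 mm·m/s.
Spread over the 28 km slope with efficiency ε = 0.58: R = ε·F/W = 0.58 × 388.44 / 28000 m = 8.046e-03 mm/s.
R = 8.046e-03 × 3600 = 29.0 mm/hr.

R ≈ 29.0 mm/hr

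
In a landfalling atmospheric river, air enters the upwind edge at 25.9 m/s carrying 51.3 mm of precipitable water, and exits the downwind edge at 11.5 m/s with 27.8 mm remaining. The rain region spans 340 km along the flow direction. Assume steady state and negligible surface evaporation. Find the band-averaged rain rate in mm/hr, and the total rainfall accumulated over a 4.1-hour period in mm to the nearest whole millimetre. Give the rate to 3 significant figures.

Column moisture flux per unit crosswind length is F = V × PW.
Inflow: F_in = 25.9 × 51.3 = 1328.67 mm·m/s
Outflow: F_out = 11.5 × 27.8 = 319.7 mm·m/s
Steady-state rate R = (F_in − F_out)/L = (1328.67 − 319.7) / 340000 m = 2.968e-03 mm/s.
R = 2.968e-03 × 3600 = 10.7 mm/hr.
Over 4.1 h: total = 10.7 × 4.1 = 43.87 ≈ 44 mm.

R ≈ 10.7 mm/hr; total ≈ 44 mm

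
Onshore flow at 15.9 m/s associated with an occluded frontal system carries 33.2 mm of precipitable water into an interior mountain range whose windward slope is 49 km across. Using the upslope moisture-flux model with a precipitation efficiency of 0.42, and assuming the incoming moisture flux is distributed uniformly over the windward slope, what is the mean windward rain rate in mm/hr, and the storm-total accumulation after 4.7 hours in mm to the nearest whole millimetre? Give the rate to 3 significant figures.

R ≈ 16.3 mm/hr; total ≈ 77 mm

Incoming column moisture flux per unit ridge length: F = V × PW = 15.9 × 33.2 = 527.88 mm·m/s.
Spread over the 49 km slope with efficiency ε = 0.42: R = ε·F/W = 0.42 × 527.88 / 49000 m = 4.525e-03 mm/s.
R = 4.525e-03 × 3600 = 16.3 mm/hr.
Over 4.7 h: total = 16.3 × 4.7 = 76.61 ≈ 77 mm.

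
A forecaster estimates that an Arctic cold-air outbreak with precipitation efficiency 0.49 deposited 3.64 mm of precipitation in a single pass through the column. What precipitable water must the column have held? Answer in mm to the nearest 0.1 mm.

PW = precipitation / ε = 3.64 / 0.49 = 7.4 mm.

PW ≈ 7.4 mm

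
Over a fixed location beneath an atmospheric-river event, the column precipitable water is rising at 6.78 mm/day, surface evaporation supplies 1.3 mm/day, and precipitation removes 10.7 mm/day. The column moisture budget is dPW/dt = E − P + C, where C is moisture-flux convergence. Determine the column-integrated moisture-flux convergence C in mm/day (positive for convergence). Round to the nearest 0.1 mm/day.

C ≈ 16.2 mm/day

dPW/dt = +6.78 mm/day.
C = dPW/dt − E + P = (+6.78) − 1.3 + 10.7 = 16.2 mm/day.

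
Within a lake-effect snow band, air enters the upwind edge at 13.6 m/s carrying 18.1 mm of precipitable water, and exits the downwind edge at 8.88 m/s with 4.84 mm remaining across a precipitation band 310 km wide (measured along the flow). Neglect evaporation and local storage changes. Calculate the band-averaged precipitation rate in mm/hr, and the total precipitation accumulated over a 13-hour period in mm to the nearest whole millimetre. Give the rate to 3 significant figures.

Column moisture flux per unit crosswind length is F = V × PW.
Inflow: F_in = 13.6 × 18.1 = 246.16 mm·m/s
Outflow: F_out = 8.88 × 4.84 = 42.9792 mm·m/s
Steady-state rate R = (F_in − F_out)/L = (246.16 − 42.9792) / 310000 m = 6.554e-04 mm/s.
R = 6.554e-04 × 3600 = 2.36 mm/hr.
Over 13 h: total = 2.36 × 13 = 30.68 ≈ 31 mm.

R ≈ 2.36 mm/hr; total ≈ 31 mm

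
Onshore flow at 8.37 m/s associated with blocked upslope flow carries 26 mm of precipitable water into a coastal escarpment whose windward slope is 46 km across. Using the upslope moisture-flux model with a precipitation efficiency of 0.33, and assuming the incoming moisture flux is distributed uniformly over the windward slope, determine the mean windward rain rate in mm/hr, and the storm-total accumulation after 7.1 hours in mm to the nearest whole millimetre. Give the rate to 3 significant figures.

R ≈ 5.62 mm/hr; total ≈ 40 mm

Incoming column moisture flux per unit ridge length: F = V × PW = 8.37 × 26 = 217.62 mm·m/s.
Spread over the 46 km slope with efficiency ε = 0.33: R = ε·F/W = 0.33 × 217.62 / 46000 m = 1.561e-03 mm/s.
R = 1.561e-03 × 3600 = 5.62 mm/hr.
Over 7.1 h: total = 5.62 × 7.1 = 39.902 ≈ 40 mm.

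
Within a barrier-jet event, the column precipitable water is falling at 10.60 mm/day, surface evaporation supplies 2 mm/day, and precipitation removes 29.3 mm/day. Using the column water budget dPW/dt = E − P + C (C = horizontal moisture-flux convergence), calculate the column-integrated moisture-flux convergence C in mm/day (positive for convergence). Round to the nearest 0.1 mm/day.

dPW/dt = -10.60 mm/day.
C = dPW/dt − E + P = (-10.60) − 2 + 29.3 = 16.7 mm/day.

C ≈ 16.7 mm/day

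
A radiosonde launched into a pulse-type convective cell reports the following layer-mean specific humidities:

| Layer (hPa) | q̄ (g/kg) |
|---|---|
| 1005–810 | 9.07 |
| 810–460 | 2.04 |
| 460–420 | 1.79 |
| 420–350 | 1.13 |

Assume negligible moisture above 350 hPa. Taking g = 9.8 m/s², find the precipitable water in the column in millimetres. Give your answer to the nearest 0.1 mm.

PW ≈ 26.9 mm

Precipitable water is the column-integrated vapour mass per unit area: PW = (1/g) Σ q̄ Δp, with q in kg/kg and Δp in Pa (1 kg/m² of water = 1 mm).
Layer 1005–810 hPa: Δp = 195 hPa = 19500 Pa, q̄ = 0.00907 kg/kg → 0.00907 × 19500 / 9.8 = 18.05 mm
Layer 810–460 hPa: Δp = 350 hPa = 35000 Pa, q̄ = 0.00204 kg/kg → 0.00204 × 35000 / 9.8 = 7.29 mm
Layer 460–420 hPa: Δp = 40 hPa = 4000 Pa, q̄ = 0.00179 kg/kg → 0.00179 × 4000 / 9.8 = 0.73 mm
Layer 420–350 hPa: Δp = 70 hPa = 7000 Pa, q̄ = 0.00113 kg/kg → 0.00113 × 7000 / 9.8 = 0.81 mm
PW = 18.05 + 7.29 + 0.73 + 0.81 = 26.88 ≈ 26.9 mm.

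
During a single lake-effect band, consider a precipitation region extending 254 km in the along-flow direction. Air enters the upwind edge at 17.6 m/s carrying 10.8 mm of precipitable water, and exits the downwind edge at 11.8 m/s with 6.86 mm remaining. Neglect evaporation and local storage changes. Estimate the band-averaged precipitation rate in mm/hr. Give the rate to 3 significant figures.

R ≈ 1.55 mm/hr

Column moisture flux per unit crosswind length is F = V × PW.
Inflow: F_in = 17.6 × 10.8 = 190.08 mm·m/s
Outflow: F_out = 11.8 × 6.86 = 80.948 mm·m/s
Steady-state rate R = (F_in − F_out)/L = (190.08 − 80.948) / 254000 m = 4.297e-04 mm/s.
R = 4.297e-04 × 3600 = 1.55 mm/hr.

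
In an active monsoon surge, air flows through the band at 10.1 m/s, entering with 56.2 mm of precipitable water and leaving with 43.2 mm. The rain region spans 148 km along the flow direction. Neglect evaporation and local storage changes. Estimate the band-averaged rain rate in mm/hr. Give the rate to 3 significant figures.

R ≈ 3.19 mm/hr

Column moisture flux per unit crosswind length is F = V × PW.
Inflow: F_in = 10.1 × 56.2 = 567.62 mm·m/s
Outflow: F_out = 10.1 × 43.2 = 436.32 mm·m/s
Steady-state rate R = (F_in − F_out)/L = (567.62 − 436.32) / 148000 m = 8.872e-04 mm/s.
R = 8.872e-04 × 3600 = 3.19 mm/hr.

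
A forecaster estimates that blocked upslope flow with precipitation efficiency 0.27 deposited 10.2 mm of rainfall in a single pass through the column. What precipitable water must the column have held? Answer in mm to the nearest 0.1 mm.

PW ≈ 37.8 mm

PW = rainfall / ε = 10.2 / 0.27 = 37.8 mm.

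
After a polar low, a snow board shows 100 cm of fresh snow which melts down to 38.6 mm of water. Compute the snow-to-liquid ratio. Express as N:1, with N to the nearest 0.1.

Ratio = snow depth / SWE = 1000 mm / 38.6 mm = 25.9, i.e. 25.9:1.

ratio ≈ 25.9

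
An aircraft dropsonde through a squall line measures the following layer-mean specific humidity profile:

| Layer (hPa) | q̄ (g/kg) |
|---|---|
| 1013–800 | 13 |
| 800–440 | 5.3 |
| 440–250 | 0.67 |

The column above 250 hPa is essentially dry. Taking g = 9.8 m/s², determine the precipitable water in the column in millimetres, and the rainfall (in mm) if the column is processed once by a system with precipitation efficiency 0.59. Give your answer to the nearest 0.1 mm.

Precipitable water is the column-integrated vapour mass per unit area: PW = (1/g) Σ q̄ Δp, with q in kg/kg and Δp in Pa (1 kg/m² of water = 1 mm).
Layer 1013–800 hPa: Δp = 213 hPa = 21300 Pa, q̄ = 0.013 kg/kg → 0.013 × 21300 / 9.8 = 28.26 mm
Layer 800–440 hPa: Δp = 360 hPa = 36000 Pa, q̄ = 0.0053 kg/kg → 0.0053 × 36000 / 9.8 = 19.47 mm
Layer 440–250 hPa: Δp = 190 hPa = 19000 Pa, q̄ = 0.00067 kg/kg → 0.00067 × 19000 / 9.8 = 1.30 mm
PW = 28.26 + 19.47 + 1.30 = 49.03 ≈ 49.0 mm.
Rainfall = ε × PW = 0.59 × 49.0 = 28.9 mm.

PW ≈ 49.0 mm; rainfall ≈ 28.9 mm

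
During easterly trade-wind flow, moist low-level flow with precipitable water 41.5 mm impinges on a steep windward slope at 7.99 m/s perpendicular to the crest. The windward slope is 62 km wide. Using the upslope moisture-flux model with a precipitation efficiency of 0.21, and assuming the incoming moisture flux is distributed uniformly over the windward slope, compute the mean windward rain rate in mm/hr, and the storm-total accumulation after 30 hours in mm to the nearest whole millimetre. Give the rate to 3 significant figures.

R ≈ 4.04 mm/hr; total ≈ 121 mm

Incoming column moisture flux per unit ridge length: F = V × PW = 7.99 × 41.5 = 331.585 mm·m/s.
Spread over the 62 km slope with efficiency ε = 0.21: R = ε·F/W = 0.21 × 331.585 / 62000 m = 1.123e-03 mm/s.
R = 1.123e-03 × 3600 = 4.04 mm/hr.
Over 30 h: total = 4.04 × 30 = 121.2 ≈ 121 mm.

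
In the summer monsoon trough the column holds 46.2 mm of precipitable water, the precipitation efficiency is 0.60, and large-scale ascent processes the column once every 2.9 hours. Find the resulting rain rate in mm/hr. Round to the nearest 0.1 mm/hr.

Each overturning extracts ε × PW = 0.60 × 46.2 = 27.72 mm.
Rate = ε·PW / τ = 27.72 / 2.9 h = 9.6 mm/hr.

R ≈ 9.6 mm/hr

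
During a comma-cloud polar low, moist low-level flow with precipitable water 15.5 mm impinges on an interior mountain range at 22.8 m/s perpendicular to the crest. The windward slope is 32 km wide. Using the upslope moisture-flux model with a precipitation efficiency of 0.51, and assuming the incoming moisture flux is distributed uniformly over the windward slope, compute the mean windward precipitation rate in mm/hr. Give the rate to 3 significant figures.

R ≈ 20.3 mm/hr

Incoming column moisture flux per unit ridge length: F = V × PW = 22.8 × 15.5 = 353.4 mm·m/s.
Spread over the 32 km slope with efficiency ε = 0.51: R = ε·F/W = 0.51 × 353.4 / 32000 m = 5.632e-03 mm/s.
R = 5.632e-03 × 3600 = 20.3 mm/hr.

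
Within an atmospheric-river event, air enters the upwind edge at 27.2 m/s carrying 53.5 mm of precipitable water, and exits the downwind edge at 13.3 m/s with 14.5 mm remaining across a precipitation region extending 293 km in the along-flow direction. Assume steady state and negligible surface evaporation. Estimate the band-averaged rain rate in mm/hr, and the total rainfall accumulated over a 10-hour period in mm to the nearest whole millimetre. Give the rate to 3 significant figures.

R ≈ 15.5 mm/hr; total ≈ 155 mm

Column moisture flux per unit crosswind length is F = V × PW.
Inflow: F_in = 27.2 × 53.5 = 1455.2 mm·m/s
Outflow: F_out = 13.3 × 14.5 = 192.85 mm·m/s
Steady-state rate R = (F_in − F_out)/L = (1455.2 − 192.85) / 293000 m = 4.308e-03 mm/s.
R = 4.308e-03 × 3600 = 15.5 mm/hr.
Over 10 h: total = 15.5 × 10 = 155 mm.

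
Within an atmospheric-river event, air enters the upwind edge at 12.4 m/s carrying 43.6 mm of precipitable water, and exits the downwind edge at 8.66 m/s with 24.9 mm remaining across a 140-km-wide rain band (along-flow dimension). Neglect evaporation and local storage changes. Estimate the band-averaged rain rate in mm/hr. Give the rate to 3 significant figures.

R ≈ 8.36 mm/hr

Column moisture flux per unit crosswind length is F = V × PW.
Inflow: F_in = 12.4 × 43.6 = 540.64 mm·m/s
Outflow: F_out = 8.66 × 24.9 = 215.634 mm·m/s
Steady-state rate R = (F_in − F_out)/L = (540.64 − 215.634) / 140000 m = 2.321e-03 mm/s.
R = 2.321e-03 × 3600 = 8.36 mm/hr.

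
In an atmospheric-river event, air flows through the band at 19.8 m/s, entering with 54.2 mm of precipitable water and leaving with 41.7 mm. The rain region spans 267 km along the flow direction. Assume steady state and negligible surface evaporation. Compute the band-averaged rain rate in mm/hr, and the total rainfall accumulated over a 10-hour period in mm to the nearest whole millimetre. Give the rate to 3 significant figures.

Column moisture flux per unit crosswind length is F = V × PW.
Inflow: F_in = 19.8 × 54.2 = 1073.16 mm·m/s
Outflow: F_out = 19.8 × 41.7 = 825.66 mm·m/s
Steady-state rate R = (F_in − F_out)/L = (1073.16 − 825.66) / 267000 m = 9.270e-04 mm/s.
R = 9.270e-04 × 3600 = 3.34 mm/hr.
Over 10 h: total = 3.34 × 10 = 33.4 ≈ 33 mm.

R ≈ 3.34 mm/hr; total ≈ 33 mm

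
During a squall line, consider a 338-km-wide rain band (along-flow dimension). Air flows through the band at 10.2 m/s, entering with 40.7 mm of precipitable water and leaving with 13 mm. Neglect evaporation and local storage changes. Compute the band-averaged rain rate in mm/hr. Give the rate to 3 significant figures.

Column moisture flux per unit crosswind length is F = V × PW.
Inflow: F_in = 10.2 × 40.7 = 415.14 mm·m/s
Outflow: F_out = 10.2 × 13 = 132.6 mm·m/s
Steady-state rate R = (F_in − F_out)/L = (415.14 − 132.6) / 338000 m = 8.359e-04 mm/s.
R = 8.359e-04 × 3600 = 3.01 mm/hr.

R ≈ 3.01 mm/hr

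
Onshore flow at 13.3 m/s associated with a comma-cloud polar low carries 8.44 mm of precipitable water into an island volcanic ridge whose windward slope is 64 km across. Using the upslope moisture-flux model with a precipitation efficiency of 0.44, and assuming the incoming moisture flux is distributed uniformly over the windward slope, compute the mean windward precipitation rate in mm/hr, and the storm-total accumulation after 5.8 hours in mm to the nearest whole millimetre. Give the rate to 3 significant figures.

Incoming column moisture flux per unit ridge length: F = V × PW = 13.3 × 8.44 = 112.252 mm·m/s.
Spread over the 64 km slope with efficiency ε = 0.44: R = ε·F/W = 0.44 × 112.252 / 64000 m = 7.717e-04 mm/s.
R = 7.717e-04 × 3600 = 2.78 mm/hr.
Over 5.8 h: total = 2.78 × 5.8 = 16.124 ≈ 16 mm.

R ≈ 2.78 mm/hr; total ≈ 16 mm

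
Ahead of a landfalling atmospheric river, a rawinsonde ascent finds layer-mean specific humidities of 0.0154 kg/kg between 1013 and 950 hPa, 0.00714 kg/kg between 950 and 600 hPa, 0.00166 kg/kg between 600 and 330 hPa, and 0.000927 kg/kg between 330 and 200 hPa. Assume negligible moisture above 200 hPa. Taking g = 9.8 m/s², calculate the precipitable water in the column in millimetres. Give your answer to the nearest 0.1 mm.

PW ≈ 41.2 mm

Precipitable water is the column-integrated vapour mass per unit area: PW = (1/g) Σ q̄ Δp, with q in kg/kg and Δp in Pa (1 kg/m² of water = 1 mm).
Layer 1013–950 hPa: Δp = 63 hPa = 6300 Pa, q̄ = 0.0154 kg/kg → 0.0154 × 6300 / 9.8 = 9.90 mm
Layer 950–600 hPa: Δp = 350 hPa = 35000 Pa, q̄ = 0.00714 kg/kg → 0.00714 × 35000 / 9.8 = 25.50 mm
Layer 600–330 hPa: Δp = 270 hPa = 27000 Pa, q̄ = 0.00166 kg/kg → 0.00166 × 27000 / 9.8 = 4.57 mm
Layer 330–200 hPa: Δp = 130 hPa = 13000 Pa, q̄ = 0.000927 kg/kg → 0.000927 × 13000 / 9.8 = 1.23 mm
PW = 9.90 + 25.50 + 4.57 + 1.23 = 41.20 ≈ 41.2 mm.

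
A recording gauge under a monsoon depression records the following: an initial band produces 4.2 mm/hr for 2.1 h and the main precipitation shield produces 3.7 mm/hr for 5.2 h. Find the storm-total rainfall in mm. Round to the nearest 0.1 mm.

Total = Σ Rᵢ Δtᵢ = 4.2 × 2.1 + 3.7 × 5.2
      = 8.82 + 19.24 = 28.1 mm.

total ≈ 28.1 mm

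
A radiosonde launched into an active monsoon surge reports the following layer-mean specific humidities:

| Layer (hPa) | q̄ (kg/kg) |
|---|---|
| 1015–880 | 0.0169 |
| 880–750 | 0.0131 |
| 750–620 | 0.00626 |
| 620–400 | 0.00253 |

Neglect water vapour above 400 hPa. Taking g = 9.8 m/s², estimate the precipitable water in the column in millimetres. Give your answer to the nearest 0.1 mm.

PW ≈ 54.6 mm

Precipitable water is the column-integrated vapour mass per unit area: PW = (1/g) Σ q̄ Δp, with q in kg/kg and Δp in Pa (1 kg/m² of water = 1 mm).
Layer 1015–880 hPa: Δp = 135 hPa = 13500 Pa, q̄ = 0.0169 kg/kg → 0.0169 × 13500 / 9.8 = 23.28 mm
Layer 880–750 hPa: Δp = 130 hPa = 13000 Pa, q̄ = 0.0131 kg/kg → 0.0131 × 13000 / 9.8 = 17.38 mm
Layer 750–620 hPa: Δp = 130 hPa = 13000 Pa, q̄ = 0.00626 kg/kg → 0.00626 × 13000 / 9.8 = 8.30 mm
Layer 620–400 hPa: Δp = 220 hPa = 22000 Pa, q̄ = 0.00253 kg/kg → 0.00253 × 22000 / 9.8 = 5.68 mm
PW = 23.28 + 17.38 + 8.30 + 5.68 = 54.64 ≈ 54.6 mm.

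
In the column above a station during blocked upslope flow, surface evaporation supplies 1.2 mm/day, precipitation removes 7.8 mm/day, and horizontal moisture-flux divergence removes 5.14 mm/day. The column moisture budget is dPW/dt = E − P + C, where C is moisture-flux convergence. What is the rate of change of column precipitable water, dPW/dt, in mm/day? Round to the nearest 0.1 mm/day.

dPW/dt ≈ -11.7 mm/day

dPW/dt = E − P + C = 1.2 − 7.8 + (-5.14) = -11.7 mm/day.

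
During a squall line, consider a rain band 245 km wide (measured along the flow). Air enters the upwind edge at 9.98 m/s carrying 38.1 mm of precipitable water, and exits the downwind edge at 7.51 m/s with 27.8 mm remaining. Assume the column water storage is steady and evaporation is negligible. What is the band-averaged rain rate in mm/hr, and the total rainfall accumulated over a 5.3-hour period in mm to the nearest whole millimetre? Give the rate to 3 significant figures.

Column moisture flux per unit crosswind length is F = V × PW.
Inflow: F_in = 9.98 × 38.1 = 380.238 mm·m/s
Outflow: F_out = 7.51 × 27.8 = 208.778 mm·m/s
Steady-state rate R = (F_in − F_out)/L = (380.238 − 208.778) / 245000 m = 6.998e-04 mm/s.
R = 6.998e-04 × 3600 = 2.52 mm/hr.
Over 5.3 h: total = 2.52 × 5.3 = 13.356 ≈ 13 mm.

R ≈ 2.52 mm/hr; total ≈ 13 mm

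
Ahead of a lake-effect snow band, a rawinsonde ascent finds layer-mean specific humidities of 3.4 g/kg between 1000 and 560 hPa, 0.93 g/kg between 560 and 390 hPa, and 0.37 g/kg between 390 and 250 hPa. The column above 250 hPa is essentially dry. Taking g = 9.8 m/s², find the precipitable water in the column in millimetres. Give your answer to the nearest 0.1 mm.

PW ≈ 17.4 mm

Precipitable water is the column-integrated vapour mass per unit area: PW = (1/g) Σ q̄ Δp, with q in kg/kg and Δp in Pa (1 kg/m² of water = 1 mm).
Layer 1000–560 hPa: Δp = 440 hPa = 44000 Pa, q̄ = 0.0034 kg/kg → 0.0034 × 44000 / 9.8 = 15.27 mm
Layer 560–390 hPa: Δp = 170 hPa = 17000 Pa, q̄ = 0.00093 kg/kg → 0.00093 × 17000 / 9.8 = 1.61 mm
Layer 390–250 hPa: Δp = 140 hPa = 14000 Pa, q̄ = 0.00037 kg/kg → 0.00037 × 14000 / 9.8 = 0.53 mm
PW = 15.27 + 1.61 + 0.53 = 17.41 ≈ 17.4 mm.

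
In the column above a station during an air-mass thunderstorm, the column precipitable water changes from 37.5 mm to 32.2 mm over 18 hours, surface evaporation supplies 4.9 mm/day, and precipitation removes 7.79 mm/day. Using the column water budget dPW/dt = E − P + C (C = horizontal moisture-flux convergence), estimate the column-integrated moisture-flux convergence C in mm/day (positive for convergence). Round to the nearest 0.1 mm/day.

C ≈ -4.2 mm/day

dPW/dt = (32.2 − 37.5) mm / (18/24 day) = -7.067 mm/day.
C = dPW/dt − E + P = (-7.067) − 4.9 + 7.79 = -4.2 mm/day.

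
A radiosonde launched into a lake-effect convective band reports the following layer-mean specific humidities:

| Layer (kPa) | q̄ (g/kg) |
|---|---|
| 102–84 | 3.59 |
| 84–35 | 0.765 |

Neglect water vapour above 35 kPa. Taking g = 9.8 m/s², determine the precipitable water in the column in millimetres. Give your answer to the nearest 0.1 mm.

Precipitable water is the column-integrated vapour mass per unit area: PW = (1/g) Σ q̄ Δp, with q in kg/kg and Δp in Pa (1 kg/m² of water = 1 mm).
Layer 102–84 kPa: Δp = 180 hPa = 18000 Pa, q̄ = 0.00359 kg/kg → 0.00359 × 18000 / 9.8 = 6.59 mm
Layer 84–35 kPa: Δp = 490 hPa = 49000 Pa, q̄ = 0.000765 kg/kg → 0.000765 × 49000 / 9.8 = 3.83 mm
PW = 6.59 + 3.83 = 10.42 ≈ 10.4 mm.

PW ≈ 10.4 mm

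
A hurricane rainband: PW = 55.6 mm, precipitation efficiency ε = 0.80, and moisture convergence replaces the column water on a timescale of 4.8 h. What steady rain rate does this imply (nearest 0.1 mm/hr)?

Each overturning extracts ε × PW = 0.80 × 55.6 = 44.48 mm.
Rate = ε·PW / τ = 44.48 / 4.8 h = 9.3 mm/hr.

R ≈ 9.3 mm/hr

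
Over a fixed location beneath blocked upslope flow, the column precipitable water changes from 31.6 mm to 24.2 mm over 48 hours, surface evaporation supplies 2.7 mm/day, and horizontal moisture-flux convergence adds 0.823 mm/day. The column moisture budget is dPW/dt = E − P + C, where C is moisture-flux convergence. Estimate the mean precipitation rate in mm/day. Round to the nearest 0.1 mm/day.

dPW/dt = (24.2 − 31.6) mm / (48/24 day) = -3.700 mm/day.
P = E + C − dPW/dt = 2.7 + (0.823) − (-3.700) = 7.2 mm/day.

P ≈ 7.2 mm/day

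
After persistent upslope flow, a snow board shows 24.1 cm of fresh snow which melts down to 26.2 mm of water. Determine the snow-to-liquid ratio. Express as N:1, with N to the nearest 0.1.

Ratio = snow depth / SWE = 241 mm / 26.2 mm = 9.2, i.e. 9.2:1.

ratio ≈ 9.2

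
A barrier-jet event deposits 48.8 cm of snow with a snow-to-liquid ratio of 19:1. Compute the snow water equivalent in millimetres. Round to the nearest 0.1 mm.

SWE ≈ 25.7 mm

SWE = snow depth / ratio = 48.8 cm / 19 = 2.568 cm = 25.7 mm.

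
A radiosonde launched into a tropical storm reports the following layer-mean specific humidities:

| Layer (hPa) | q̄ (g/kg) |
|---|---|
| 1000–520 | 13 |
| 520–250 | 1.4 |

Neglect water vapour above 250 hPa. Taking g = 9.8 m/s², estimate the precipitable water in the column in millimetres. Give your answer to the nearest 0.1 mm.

Precipitable water is the column-integrated vapour mass per unit area: PW = (1/g) Σ q̄ Δp, with q in kg/kg and Δp in Pa (1 kg/m² of water = 1 mm).
Layer 1000–520 hPa: Δp = 480 hPa = 48000 Pa, q̄ = 0.013 kg/kg → 0.013 × 48000 / 9.8 = 63.67 mm
Layer 520–250 hPa: Δp = 270 hPa = 27000 Pa, q̄ = 0.0014 kg/kg → 0.0014 × 27000 / 9.8 = 3.86 mm
PW = 63.67 + 3.86 = 67.53 ≈ 67.5 mm.

PW ≈ 67.5 mm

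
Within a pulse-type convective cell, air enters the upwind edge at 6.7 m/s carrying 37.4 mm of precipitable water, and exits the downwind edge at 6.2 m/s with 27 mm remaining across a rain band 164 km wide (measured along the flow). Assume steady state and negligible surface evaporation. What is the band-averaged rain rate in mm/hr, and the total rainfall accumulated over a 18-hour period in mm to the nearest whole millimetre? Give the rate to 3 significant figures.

R ≈ 1.83 mm/hr; total ≈ 33 mm

Column moisture flux per unit crosswind length is F = V × PW.
Inflow: F_in = 6.7 × 37.4 = 250.58 mm·m/s
Outflow: F_out = 6.2 × 27 = 167.4 mm·m/s
Steady-state rate R = (F_in − F_out)/L = (250.58 − 167.4) / 164000 m = 5.072e-04 mm/s.
R = 5.072e-04 × 3600 = 1.83 mm/hr.
Over 18 h: total = 1.83 × 18 = 32.94 ≈ 33 mm.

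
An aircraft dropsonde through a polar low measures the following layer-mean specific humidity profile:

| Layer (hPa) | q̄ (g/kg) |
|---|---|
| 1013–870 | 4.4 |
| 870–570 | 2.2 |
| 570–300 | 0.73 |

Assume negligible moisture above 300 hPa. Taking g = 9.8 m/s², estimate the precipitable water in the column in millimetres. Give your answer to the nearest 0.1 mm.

PW ≈ 15.2 mm

Precipitable water is the column-integrated vapour mass per unit area: PW = (1/g) Σ q̄ Δp, with q in kg/kg and Δp in Pa (1 kg/m² of water = 1 mm).
Layer 1013–870 hPa: Δp = 143 hPa = 14300 Pa, q̄ = 0.0044 kg/kg → 0.0044 × 14300 / 9.8 = 6.42 mm
Layer 870–570 hPa: Δp = 300 hPa = 30000 Pa, q̄ = 0.0022 kg/kg → 0.0022 × 30000 / 9.8 = 6.73 mm
Layer 570–300 hPa: Δp = 270 hPa = 27000 Pa, q̄ = 0.00073 kg/kg → 0.00073 × 27000 / 9.8 = 2.01 mm
PW = 6.42 + 6.73 + 2.01 = 15.16 ≈ 15.2 mm.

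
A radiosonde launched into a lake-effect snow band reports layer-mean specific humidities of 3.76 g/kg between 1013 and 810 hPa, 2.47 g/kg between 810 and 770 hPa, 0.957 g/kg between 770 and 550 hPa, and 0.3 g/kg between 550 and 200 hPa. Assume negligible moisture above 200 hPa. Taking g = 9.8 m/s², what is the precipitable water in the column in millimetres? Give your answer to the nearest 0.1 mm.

PW ≈ 12.0 mm

Precipitable water is the column-integrated vapour mass per unit area: PW = (1/g) Σ q̄ Δp, with q in kg/kg and Δp in Pa (1 kg/m² of water = 1 mm).
Layer 1013–810 hPa: Δp = 203 hPa = 20300 Pa, q̄ = 0.00376 kg/kg → 0.00376 × 20300 / 9.8 = 7.79 mm
Layer 810–770 hPa: Δp = 40 hPa = 4000 Pa, q̄ = 0.00247 kg/kg → 0.00247 × 4000 / 9.8 = 1.01 mm
Layer 770–550 hPa: Δp = 220 hPa = 22000 Pa, q̄ = 0.000957 kg/kg → 0.000957 × 22000 / 9.8 = 2.15 mm
Layer 550–200 hPa: Δp = 350 hPa = 35000 Pa, q̄ = 0.0003 kg/kg → 0.0003 × 35000 / 9.8 = 1.07 mm
PW = 7.79 + 1.01 + 2.15 + 1.07 = 12.02 ≈ 12.0 mm.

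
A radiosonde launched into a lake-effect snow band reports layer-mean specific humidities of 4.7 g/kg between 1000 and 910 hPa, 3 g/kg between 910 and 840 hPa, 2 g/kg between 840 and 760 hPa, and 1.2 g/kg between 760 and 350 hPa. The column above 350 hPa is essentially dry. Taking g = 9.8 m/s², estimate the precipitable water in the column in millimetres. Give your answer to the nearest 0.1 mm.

Precipitable water is the column-integrated vapour mass per unit area: PW = (1/g) Σ q̄ Δp, with q in kg/kg and Δp in Pa (1 kg/m² of water = 1 mm).
Layer 1000–910 hPa: Δp = 90 hPa = 9000 Pa, q̄ = 0.0047 kg/kg → 0.0047 × 9000 / 9.8 = 4.32 mm
Layer 910–840 hPa: Δp = 70 hPa = 7000 Pa, q̄ = 0.003 kg/kg → 0.003 × 7000 / 9.8 = 2.14 mm
Layer 840–760 hPa: Δp = 80 hPa = 8000 Pa, q̄ = 0.002 kg/kg → 0.002 × 8000 / 9.8 = 1.63 mm
Layer 760–350 hPa: Δp = 410 hPa = 41000 Pa, q̄ = 0.0012 kg/kg → 0.0012 × 41000 / 9.8 = 5.02 mm
PW = 4.32 + 2.14 + 1.63 + 5.02 = 13.11 ≈ 13.1 mm.

PW ≈ 13.1 mm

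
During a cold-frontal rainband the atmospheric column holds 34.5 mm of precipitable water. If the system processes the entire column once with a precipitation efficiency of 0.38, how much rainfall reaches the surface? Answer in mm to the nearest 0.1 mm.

rainfall ≈ 13.1 mm

Rainfall = ε × PW = 0.38 × 34.5 = 13.1 mm.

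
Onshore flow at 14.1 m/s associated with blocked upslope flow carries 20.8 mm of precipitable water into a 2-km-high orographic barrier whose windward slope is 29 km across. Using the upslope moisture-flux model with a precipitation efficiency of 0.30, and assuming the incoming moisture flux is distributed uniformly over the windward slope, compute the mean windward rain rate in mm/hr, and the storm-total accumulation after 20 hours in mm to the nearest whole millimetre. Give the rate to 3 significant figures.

Incoming column moisture flux per unit ridge length: F = V × PW = 14.1 × 20.8 = 293.28 mm·m/s.
Spread over the 29 km slope with efficiency ε = 0.30: R = ε·F/W = 0.30 × 293.28 / 29000 m = 3.034e-03 mm/s.
R = 3.034e-03 × 3600 = 10.9 mm/hr.
Over 20 h: total = 10.9 × 20 = 218 mm.

R ≈ 10.9 mm/hr; total ≈ 218 mm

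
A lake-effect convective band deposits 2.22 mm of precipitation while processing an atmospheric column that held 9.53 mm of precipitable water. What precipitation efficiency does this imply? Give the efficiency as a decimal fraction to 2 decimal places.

ε ≈ 0.23

ε = precipitation / PW = 2.22 / 9.53 = 0.23.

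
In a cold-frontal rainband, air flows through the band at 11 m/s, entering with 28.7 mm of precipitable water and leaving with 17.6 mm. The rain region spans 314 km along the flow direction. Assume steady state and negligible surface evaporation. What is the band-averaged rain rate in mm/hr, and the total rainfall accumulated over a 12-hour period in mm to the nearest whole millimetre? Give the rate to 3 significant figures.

Column moisture flux per unit crosswind length is F = V × PW.
Inflow: F_in = 11 × 28.7 = 315.7 mm·m/s
Outflow: F_out = 11 × 17.6 = 193.6 mm·m/s
Steady-state rate R = (F_in − F_out)/L = (315.7 − 193.6) / 314000 m = 3.889e-04 mm/s.
R = 3.889e-04 × 3600 = 1.40 mm/hr.
Over 12 h: total = 1.40 × 12 = 16.8 ≈ 17 mm.

R ≈ 1.40 mm/hr; total ≈ 17 mm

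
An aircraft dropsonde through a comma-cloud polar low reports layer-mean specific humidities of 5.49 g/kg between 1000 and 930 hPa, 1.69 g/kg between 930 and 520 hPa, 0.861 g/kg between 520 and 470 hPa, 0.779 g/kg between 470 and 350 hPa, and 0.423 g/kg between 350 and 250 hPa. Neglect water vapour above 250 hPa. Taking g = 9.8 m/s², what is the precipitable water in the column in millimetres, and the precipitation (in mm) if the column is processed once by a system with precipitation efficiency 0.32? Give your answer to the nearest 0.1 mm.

PW ≈ 12.8 mm; precipitation ≈ 4.1 mm

Precipitable water is the column-integrated vapour mass per unit area: PW = (1/g) Σ q̄ Δp, with q in kg/kg and Δp in Pa (1 kg/m² of water = 1 mm).
Layer 1000–930 hPa: Δp = 70 hPa = 7000 Pa, q̄ = 0.00549 kg/kg → 0.00549 × 7000 / 9.8 = 3.92 mm
Layer 930–520 hPa: Δp = 410 hPa = 41000 Pa, q̄ = 0.00169 kg/kg → 0.00169 × 41000 / 9.8 = 7.07 mm
Layer 520–470 hPa: Δp = 50 hPa = 5000 Pa, q̄ = 0.000861 kg/kg → 0.000861 × 5000 / 9.8 = 0.44 mm
Layer 470–350 hPa: Δp = 120 hPa = 12000 Pa, q̄ = 0.000779 kg/kg → 0.000779 × 12000 / 9.8 = 0.95 mm
Layer 350–250 hPa: Δp = 100 hPa = 10000 Pa, q̄ = 0.000423 kg/kg → 0.000423 × 10000 / 9.8 = 0.43 mm
PW = 3.92 + 7.07 + 0.44 + 0.95 + 0.43 = 12.81 ≈ 12.8 mm.
Precipitation = ε × PW = 0.32 × 12.8 = 4.1 mm.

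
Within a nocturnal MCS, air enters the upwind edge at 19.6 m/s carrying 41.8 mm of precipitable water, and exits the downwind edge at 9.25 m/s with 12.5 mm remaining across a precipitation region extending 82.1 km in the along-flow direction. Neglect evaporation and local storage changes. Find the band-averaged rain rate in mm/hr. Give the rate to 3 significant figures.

Column moisture flux per unit crosswind length is F = V × PW.
Inflow: F_in = 19.6 × 41.8 = 819.28 mm·m/s
Outflow: F_out = 9.25 × 12.5 = 115.625 mm·m/s
Steady-state rate R = (F_in − F_out)/L = (819.28 − 115.625) / 82100 m = 8.571e-03 mm/s.
R = 8.571e-03 × 3600 = 30.9 mm/hr.

R ≈ 30.9 mm/hr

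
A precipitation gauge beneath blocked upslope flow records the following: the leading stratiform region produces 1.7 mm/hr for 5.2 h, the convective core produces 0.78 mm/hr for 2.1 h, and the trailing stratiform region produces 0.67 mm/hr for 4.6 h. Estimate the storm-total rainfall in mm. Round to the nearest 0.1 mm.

total ≈ 13.6 mm

Total = Σ Rᵢ Δtᵢ = 1.7 × 5.2 + 0.78 × 2.1 + 0.67 × 4.6
      = 8.84 + 1.638 + 3.082 = 13.6 mm.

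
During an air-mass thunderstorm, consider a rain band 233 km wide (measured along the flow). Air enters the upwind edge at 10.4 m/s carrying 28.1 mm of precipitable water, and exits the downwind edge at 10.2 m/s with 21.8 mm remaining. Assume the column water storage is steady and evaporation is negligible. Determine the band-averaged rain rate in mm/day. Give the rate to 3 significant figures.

R ≈ 25.9 mm/day

Column moisture flux per unit crosswind length is F = V × PW.
Inflow: F_in = 10.4 × 28.1 = 292.24 mm·m/s
Outflow: F_out = 10.2 × 21.8 = 222.36 mm·m/s
Steady-state rate R = (F_in − F_out)/L = (292.24 − 222.36) / 233000 m = 2.999e-04 mm/s.
R = 2.999e-04 × 3600 × 24 = 25.9 mm/day.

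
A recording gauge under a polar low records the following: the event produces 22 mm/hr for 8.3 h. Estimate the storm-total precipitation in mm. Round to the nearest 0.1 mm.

Total = Σ Rᵢ Δtᵢ = 22 × 8.3
      = 182.6 = 182.6 mm.

total ≈ 182.6 mm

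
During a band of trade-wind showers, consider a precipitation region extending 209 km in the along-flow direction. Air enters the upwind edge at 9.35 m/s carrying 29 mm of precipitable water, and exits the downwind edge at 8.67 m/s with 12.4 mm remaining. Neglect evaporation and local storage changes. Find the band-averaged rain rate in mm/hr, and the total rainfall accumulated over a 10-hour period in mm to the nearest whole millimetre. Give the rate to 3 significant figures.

R ≈ 2.82 mm/hr; total ≈ 28 mm

Column moisture flux per unit crosswind length is F = V × PW.
Inflow: F_in = 9.35 × 29 = 271.15 mm·m/s
Outflow: F_out = 8.67 × 12.4 = 107.508 mm·m/s
Steady-state rate R = (F_in − F_out)/L = (271.15 − 107.508) / 209000 m = 7.830e-04 mm/s.
R = 7.830e-04 × 3600 = 2.82 mm/hr.
Over 10 h: total = 2.82 × 10 = 28.2 ≈ 28 mm.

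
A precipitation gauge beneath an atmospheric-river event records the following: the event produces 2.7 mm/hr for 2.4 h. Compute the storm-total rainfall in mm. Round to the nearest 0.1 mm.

Total = Σ Rᵢ Δtᵢ = 2.7 × 2.4
      = 6.48 = 6.5 mm.

total ≈ 6.5 mm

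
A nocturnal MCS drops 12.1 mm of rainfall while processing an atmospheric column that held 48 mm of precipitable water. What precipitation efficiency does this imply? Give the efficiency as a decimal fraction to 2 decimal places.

ε ≈ 0.25

ε = rainfall / PW = 12.1 / 48 = 0.25.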